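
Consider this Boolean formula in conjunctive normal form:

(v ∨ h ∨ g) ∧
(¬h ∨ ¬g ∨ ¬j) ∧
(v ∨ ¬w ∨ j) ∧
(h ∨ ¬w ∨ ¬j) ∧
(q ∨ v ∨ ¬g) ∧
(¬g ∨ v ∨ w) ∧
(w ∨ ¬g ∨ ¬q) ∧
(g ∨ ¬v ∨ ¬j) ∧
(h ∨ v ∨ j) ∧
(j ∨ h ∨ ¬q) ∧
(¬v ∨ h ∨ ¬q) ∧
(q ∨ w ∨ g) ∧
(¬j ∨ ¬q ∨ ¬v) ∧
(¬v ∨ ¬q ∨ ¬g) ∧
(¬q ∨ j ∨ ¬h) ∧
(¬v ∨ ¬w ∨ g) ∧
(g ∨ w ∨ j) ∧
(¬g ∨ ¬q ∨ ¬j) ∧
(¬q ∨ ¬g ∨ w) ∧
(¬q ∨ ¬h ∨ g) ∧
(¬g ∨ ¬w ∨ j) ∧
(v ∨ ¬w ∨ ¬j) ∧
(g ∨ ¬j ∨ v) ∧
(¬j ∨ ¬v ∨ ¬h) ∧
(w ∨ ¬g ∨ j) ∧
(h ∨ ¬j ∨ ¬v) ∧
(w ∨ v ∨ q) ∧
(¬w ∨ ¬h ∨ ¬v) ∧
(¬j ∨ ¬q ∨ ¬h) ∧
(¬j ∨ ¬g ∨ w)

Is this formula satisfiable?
No

No, the formula is not satisfiable.

No assignment of truth values to the variables can make all 30 clauses true simultaneously.

The formula is UNSAT (unsatisfiable).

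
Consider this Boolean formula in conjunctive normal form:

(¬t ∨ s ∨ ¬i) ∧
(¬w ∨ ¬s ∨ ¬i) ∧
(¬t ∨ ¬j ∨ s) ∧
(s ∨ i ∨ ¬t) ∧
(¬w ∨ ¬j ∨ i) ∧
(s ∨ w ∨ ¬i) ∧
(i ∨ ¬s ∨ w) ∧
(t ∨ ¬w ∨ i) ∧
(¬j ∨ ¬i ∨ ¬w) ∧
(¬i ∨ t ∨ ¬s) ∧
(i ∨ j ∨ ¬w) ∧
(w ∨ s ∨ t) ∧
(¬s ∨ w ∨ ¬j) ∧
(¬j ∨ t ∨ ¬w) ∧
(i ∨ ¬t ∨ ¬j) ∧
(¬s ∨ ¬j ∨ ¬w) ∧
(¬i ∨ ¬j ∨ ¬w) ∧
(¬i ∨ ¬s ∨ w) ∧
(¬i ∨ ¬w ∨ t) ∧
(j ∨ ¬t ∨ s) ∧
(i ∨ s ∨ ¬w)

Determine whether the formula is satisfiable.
No

No, the formula is not satisfiable.

No assignment of truth values to the variables can make all 21 clauses true simultaneously.

The formula is UNSAT (unsatisfiable).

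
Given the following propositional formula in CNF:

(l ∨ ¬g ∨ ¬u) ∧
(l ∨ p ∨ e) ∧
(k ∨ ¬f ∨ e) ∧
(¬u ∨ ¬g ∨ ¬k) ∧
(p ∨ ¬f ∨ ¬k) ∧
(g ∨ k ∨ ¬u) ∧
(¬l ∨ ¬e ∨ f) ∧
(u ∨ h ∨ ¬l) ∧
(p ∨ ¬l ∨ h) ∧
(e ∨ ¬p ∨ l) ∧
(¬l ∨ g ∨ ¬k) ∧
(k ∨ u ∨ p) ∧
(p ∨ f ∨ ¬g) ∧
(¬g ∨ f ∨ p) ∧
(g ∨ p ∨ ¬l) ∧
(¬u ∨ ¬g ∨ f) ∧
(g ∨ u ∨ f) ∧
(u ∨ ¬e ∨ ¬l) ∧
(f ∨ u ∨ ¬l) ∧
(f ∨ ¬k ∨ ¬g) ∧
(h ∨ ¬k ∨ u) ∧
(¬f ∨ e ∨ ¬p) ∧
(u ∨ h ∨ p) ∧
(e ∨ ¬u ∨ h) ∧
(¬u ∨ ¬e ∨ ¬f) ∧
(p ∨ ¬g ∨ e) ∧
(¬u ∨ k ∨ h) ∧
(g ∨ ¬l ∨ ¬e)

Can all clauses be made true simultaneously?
Yes

Yes, the formula is satisfiable.

One satisfying assignment is: f=False, u=False, g=True, p=True, e=True, h=False, k=False, l=False

Verification: With this assignment, all 28 clauses evaluate to true.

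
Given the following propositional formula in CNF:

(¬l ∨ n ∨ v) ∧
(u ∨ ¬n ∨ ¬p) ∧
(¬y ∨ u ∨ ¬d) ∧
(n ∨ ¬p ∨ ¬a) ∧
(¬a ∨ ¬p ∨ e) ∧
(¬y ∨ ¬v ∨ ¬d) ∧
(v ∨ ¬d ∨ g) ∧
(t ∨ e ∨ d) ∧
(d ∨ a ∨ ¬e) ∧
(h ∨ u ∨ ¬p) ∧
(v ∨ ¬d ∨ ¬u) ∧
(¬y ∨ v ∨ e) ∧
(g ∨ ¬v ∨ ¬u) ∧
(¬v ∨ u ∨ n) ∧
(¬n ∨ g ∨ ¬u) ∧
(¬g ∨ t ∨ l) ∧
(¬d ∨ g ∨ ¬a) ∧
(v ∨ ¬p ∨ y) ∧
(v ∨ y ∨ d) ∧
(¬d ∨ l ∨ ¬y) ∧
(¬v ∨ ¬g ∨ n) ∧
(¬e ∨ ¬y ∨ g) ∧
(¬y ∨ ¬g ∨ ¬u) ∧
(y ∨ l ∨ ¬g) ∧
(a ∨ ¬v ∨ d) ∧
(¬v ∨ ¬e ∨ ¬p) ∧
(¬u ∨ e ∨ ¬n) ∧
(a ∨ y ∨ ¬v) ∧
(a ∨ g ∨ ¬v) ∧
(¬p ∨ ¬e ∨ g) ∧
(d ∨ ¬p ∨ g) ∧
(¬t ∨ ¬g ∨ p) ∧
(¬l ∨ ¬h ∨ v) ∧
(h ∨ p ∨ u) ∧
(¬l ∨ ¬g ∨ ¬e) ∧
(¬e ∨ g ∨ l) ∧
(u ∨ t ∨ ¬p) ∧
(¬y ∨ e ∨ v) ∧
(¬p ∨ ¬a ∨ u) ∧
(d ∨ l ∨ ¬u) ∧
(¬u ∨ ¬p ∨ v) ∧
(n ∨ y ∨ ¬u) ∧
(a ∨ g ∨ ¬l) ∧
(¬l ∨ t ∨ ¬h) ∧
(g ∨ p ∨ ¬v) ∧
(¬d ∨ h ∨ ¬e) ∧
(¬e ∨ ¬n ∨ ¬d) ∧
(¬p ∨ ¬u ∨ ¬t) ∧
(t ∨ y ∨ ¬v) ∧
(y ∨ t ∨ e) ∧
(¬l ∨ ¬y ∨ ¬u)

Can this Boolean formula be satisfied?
No

No, the formula is not satisfiable.

No assignment of truth values to the variables can make all 51 clauses true simultaneously.

The formula is UNSAT (unsatisfiable).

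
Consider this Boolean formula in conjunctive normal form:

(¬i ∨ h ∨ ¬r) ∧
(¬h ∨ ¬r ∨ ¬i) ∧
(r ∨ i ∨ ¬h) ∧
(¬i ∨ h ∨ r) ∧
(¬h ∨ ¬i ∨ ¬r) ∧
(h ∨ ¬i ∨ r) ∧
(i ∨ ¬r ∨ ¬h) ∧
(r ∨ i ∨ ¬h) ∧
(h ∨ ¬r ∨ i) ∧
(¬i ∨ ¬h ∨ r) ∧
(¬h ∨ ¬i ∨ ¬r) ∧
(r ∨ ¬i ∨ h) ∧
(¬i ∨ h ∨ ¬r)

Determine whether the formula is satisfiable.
Yes

Yes, the formula is satisfiable.

One satisfying assignment is: r=False, h=False, i=False

Verification: With this assignment, all 13 clauses evaluate to true.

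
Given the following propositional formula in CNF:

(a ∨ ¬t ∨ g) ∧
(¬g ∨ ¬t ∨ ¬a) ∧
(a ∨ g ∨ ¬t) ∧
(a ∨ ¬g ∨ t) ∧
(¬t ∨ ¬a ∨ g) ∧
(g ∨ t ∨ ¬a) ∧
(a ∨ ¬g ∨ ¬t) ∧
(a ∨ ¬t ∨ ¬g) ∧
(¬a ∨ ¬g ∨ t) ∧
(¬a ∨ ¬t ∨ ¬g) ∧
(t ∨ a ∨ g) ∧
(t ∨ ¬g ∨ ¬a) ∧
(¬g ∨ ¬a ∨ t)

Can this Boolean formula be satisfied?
No

No, the formula is not satisfiable.

No assignment of truth values to the variables can make all 13 clauses true simultaneously.

The formula is UNSAT (unsatisfiable).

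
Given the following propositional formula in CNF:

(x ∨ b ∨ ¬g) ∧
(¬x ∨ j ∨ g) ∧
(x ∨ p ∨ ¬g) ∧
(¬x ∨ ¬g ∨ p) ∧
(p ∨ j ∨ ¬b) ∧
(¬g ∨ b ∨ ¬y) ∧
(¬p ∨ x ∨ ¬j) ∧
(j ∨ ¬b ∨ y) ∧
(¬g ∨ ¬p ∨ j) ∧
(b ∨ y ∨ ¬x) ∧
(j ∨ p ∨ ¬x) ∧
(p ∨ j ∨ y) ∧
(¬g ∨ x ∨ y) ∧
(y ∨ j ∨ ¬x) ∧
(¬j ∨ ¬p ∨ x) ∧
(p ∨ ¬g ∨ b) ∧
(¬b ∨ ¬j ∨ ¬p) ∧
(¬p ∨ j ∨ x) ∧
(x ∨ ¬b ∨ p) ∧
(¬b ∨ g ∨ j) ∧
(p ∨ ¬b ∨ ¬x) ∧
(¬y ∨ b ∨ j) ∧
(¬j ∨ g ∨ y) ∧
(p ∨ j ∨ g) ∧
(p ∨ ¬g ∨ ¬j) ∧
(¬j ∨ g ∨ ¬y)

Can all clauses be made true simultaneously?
No

No, the formula is not satisfiable.

No assignment of truth values to the variables can make all 26 clauses true simultaneously.

The formula is UNSAT (unsatisfiable).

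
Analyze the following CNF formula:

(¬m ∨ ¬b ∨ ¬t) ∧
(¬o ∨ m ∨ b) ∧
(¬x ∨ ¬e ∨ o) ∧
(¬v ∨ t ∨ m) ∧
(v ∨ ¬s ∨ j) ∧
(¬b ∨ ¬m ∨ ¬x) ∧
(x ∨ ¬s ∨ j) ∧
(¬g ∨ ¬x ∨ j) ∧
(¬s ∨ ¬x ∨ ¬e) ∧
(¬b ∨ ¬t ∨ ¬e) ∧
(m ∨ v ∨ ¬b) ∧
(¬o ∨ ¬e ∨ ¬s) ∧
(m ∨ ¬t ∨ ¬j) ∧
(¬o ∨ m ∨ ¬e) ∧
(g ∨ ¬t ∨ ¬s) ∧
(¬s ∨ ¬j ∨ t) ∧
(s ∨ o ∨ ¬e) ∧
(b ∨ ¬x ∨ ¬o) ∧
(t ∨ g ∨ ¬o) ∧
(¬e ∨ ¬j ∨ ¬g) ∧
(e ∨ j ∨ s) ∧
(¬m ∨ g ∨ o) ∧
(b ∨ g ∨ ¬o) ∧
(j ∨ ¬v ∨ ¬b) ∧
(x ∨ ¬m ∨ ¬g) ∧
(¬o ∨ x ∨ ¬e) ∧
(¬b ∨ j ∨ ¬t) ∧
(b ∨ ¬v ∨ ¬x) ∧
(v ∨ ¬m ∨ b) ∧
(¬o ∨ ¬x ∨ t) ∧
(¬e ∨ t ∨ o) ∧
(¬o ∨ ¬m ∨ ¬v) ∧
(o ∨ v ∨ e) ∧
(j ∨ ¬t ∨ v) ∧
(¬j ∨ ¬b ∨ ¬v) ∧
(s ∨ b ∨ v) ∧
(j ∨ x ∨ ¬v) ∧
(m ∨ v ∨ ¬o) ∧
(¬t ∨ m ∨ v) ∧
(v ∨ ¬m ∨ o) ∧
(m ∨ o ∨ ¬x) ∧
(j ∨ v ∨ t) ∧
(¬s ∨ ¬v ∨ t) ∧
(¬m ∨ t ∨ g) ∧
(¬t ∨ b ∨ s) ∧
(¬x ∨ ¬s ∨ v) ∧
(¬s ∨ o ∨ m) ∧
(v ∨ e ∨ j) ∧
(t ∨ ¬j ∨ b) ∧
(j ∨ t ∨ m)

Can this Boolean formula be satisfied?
No

No, the formula is not satisfiable.

No assignment of truth values to the variables can make all 50 clauses true simultaneously.

The formula is UNSAT (unsatisfiable).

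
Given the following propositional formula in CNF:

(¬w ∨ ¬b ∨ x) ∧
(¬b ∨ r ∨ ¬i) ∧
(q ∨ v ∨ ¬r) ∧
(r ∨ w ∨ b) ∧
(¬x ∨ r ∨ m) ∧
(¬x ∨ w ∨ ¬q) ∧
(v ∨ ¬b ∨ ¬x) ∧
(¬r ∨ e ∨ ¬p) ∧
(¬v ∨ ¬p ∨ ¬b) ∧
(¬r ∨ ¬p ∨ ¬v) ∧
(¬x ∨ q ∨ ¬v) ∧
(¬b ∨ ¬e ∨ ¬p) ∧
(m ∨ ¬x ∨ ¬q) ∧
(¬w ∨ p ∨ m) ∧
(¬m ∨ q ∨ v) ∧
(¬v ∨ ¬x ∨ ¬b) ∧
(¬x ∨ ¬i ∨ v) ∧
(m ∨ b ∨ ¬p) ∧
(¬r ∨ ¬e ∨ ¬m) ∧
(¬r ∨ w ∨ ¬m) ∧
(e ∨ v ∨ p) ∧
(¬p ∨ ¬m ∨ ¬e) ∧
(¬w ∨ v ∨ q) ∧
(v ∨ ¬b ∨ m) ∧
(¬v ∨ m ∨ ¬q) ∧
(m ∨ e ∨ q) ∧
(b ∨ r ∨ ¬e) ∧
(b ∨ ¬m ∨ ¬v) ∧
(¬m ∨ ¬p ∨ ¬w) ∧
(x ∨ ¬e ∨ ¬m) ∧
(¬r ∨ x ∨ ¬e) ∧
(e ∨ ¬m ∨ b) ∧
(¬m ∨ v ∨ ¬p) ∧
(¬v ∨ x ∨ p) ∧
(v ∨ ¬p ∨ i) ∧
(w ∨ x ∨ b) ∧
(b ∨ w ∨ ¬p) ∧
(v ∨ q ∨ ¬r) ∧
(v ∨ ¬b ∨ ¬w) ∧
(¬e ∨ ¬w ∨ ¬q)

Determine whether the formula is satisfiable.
No

No, the formula is not satisfiable.

No assignment of truth values to the variables can make all 40 clauses true simultaneously.

The formula is UNSAT (unsatisfiable).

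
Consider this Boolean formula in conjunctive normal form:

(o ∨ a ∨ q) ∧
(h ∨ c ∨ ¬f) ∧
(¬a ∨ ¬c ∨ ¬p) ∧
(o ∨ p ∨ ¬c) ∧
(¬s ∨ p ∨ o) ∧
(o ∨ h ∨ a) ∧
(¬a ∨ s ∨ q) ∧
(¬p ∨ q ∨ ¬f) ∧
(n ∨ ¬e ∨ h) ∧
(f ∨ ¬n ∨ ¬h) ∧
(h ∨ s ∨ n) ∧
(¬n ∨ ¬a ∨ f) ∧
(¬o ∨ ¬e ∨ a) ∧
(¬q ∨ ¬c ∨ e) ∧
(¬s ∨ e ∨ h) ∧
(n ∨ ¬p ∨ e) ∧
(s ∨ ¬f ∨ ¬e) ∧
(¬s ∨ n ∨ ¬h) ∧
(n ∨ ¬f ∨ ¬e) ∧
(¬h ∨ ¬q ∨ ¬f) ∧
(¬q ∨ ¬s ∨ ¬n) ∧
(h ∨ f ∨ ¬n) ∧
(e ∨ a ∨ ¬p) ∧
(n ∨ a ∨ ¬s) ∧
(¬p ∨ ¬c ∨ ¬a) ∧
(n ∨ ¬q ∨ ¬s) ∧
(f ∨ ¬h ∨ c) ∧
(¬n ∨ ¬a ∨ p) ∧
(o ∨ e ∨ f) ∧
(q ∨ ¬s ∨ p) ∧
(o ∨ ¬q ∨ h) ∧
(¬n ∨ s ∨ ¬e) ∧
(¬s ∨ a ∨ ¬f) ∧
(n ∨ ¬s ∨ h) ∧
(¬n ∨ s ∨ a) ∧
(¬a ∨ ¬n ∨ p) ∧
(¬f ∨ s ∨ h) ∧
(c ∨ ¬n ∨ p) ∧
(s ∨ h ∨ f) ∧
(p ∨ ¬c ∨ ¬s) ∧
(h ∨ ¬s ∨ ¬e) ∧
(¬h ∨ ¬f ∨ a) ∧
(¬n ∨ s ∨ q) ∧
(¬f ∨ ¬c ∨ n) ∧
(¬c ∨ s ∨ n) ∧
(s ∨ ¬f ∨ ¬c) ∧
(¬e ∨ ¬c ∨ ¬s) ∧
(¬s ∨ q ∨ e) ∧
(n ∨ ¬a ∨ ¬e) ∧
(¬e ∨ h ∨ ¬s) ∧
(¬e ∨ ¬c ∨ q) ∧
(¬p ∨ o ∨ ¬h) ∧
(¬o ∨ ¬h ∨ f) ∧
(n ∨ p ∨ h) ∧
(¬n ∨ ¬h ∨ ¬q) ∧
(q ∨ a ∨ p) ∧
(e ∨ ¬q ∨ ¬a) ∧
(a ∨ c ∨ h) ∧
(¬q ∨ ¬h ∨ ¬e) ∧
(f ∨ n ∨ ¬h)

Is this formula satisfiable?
No

No, the formula is not satisfiable.

No assignment of truth values to the variables can make all 60 clauses true simultaneously.

The formula is UNSAT (unsatisfiable).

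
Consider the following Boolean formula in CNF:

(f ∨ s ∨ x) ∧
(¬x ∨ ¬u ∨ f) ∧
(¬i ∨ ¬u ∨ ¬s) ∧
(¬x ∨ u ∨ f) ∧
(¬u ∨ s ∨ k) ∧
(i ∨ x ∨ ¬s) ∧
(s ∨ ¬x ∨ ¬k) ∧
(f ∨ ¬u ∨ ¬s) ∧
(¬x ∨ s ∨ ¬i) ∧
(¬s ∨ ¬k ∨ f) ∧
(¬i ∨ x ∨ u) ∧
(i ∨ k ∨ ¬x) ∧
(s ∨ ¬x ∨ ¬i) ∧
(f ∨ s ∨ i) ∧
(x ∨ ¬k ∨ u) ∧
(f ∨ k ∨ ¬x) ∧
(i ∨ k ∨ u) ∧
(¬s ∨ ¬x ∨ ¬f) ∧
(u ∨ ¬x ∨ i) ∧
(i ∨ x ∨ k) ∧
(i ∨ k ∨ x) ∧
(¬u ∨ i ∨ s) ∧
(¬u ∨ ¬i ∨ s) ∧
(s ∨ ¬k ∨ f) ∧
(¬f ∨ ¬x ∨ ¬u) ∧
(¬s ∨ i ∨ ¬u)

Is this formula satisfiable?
No

No, the formula is not satisfiable.

No assignment of truth values to the variables can make all 26 clauses true simultaneously.

The formula is UNSAT (unsatisfiable).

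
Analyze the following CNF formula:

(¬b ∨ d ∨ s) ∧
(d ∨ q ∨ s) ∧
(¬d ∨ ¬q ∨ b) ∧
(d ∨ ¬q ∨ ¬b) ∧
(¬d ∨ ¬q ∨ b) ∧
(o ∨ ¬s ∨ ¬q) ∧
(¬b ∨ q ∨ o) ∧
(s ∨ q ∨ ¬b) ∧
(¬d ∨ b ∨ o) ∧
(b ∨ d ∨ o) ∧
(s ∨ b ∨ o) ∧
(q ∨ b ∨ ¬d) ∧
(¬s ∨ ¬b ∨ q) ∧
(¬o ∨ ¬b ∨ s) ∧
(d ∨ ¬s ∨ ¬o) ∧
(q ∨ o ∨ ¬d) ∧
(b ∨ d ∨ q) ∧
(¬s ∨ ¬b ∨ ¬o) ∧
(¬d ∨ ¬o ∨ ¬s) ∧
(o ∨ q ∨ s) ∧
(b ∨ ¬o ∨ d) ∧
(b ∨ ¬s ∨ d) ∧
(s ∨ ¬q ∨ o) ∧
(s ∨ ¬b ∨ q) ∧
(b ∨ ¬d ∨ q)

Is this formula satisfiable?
No

No, the formula is not satisfiable.

No assignment of truth values to the variables can make all 25 clauses true simultaneously.

The formula is UNSAT (unsatisfiable).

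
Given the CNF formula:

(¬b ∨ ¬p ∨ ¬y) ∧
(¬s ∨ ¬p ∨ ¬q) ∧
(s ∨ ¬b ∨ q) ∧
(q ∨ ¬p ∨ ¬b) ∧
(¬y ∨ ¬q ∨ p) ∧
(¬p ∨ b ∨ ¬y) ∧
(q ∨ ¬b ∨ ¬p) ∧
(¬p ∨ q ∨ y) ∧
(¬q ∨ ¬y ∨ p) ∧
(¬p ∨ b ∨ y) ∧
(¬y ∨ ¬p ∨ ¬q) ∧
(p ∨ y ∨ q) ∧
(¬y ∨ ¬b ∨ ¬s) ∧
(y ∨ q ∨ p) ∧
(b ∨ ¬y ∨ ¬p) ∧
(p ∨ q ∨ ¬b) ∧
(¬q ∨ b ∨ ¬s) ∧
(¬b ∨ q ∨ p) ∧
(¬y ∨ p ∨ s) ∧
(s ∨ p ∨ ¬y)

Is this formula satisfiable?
Yes

Yes, the formula is satisfiable.

One satisfying assignment is: y=False, b=False, q=True, s=False, p=False

Verification: With this assignment, all 20 clauses evaluate to true.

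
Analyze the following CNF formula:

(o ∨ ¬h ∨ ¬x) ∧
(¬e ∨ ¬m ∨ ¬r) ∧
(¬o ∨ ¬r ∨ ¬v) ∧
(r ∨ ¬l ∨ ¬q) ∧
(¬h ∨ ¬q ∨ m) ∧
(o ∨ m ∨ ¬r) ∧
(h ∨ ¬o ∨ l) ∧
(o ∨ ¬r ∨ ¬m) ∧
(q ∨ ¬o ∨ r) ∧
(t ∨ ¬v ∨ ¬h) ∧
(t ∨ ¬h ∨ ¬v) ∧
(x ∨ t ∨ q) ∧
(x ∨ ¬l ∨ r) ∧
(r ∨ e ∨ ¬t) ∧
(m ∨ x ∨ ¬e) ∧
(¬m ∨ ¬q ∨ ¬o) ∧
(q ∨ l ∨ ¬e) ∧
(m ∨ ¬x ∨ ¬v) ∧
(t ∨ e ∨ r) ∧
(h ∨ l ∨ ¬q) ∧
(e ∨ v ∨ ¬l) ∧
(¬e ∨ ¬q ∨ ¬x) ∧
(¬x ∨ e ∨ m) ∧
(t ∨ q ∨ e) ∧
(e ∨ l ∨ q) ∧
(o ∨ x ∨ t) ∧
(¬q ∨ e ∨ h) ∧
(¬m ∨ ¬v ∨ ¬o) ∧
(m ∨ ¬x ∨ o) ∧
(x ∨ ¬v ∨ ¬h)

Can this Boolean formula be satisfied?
Yes

Yes, the formula is satisfiable.

One satisfying assignment is: q=True, m=True, e=True, r=False, h=True, l=False, t=True, o=False, x=False, v=False

Verification: With this assignment, all 30 clauses evaluate to true.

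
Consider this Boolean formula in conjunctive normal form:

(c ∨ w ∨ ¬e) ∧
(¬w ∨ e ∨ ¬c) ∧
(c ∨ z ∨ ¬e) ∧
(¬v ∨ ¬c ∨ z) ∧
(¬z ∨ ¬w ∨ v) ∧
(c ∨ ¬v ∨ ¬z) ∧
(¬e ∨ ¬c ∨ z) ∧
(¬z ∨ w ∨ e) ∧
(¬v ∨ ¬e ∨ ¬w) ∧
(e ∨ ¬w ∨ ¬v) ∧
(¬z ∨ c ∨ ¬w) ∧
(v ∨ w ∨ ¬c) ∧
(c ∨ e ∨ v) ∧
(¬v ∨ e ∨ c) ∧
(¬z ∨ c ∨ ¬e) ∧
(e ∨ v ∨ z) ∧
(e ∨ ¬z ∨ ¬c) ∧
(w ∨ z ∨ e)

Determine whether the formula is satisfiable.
Yes

Yes, the formula is satisfiable.

One satisfying assignment is: v=True, w=False, z=True, c=True, e=True

Verification: With this assignment, all 18 clauses evaluate to true.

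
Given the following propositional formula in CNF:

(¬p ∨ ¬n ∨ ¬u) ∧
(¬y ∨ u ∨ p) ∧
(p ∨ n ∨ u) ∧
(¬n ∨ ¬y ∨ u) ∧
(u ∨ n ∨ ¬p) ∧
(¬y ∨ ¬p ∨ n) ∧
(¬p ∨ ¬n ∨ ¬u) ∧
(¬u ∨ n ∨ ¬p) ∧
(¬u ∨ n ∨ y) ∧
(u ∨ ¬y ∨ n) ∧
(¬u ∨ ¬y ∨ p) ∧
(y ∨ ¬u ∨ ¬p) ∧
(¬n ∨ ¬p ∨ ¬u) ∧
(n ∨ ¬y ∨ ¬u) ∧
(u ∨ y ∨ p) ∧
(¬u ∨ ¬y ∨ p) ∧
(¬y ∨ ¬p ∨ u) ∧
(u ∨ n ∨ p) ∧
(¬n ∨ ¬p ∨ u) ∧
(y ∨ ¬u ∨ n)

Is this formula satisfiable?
Yes

Yes, the formula is satisfiable.

One satisfying assignment is: n=True, p=False, y=False, u=True

Verification: With this assignment, all 20 clauses evaluate to true.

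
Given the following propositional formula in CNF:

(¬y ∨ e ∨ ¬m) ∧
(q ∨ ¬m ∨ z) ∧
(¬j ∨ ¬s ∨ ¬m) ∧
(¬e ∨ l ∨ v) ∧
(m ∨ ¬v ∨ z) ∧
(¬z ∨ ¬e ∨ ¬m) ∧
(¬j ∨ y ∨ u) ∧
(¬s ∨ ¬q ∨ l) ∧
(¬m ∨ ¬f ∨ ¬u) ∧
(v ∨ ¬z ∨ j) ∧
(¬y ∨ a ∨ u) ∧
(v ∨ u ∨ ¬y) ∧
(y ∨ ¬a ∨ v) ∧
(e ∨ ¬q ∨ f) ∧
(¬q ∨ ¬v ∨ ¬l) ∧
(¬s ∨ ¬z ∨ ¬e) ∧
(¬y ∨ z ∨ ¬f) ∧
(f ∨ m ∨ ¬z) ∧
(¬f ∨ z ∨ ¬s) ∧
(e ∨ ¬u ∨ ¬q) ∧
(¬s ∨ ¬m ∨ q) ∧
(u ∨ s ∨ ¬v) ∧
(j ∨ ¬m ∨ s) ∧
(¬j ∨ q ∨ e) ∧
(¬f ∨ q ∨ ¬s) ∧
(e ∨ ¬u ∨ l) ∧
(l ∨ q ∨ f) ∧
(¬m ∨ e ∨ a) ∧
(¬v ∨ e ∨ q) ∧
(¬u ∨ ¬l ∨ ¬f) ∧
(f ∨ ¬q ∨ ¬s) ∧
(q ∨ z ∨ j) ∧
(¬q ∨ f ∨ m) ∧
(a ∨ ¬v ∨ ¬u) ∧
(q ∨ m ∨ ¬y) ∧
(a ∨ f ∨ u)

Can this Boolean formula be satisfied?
Yes

Yes, the formula is satisfiable.

One satisfying assignment is: e=False, u=False, y=False, v=False, z=False, m=False, f=True, j=False, l=False, q=True, s=False, a=False

Verification: With this assignment, all 36 clauses evaluate to true.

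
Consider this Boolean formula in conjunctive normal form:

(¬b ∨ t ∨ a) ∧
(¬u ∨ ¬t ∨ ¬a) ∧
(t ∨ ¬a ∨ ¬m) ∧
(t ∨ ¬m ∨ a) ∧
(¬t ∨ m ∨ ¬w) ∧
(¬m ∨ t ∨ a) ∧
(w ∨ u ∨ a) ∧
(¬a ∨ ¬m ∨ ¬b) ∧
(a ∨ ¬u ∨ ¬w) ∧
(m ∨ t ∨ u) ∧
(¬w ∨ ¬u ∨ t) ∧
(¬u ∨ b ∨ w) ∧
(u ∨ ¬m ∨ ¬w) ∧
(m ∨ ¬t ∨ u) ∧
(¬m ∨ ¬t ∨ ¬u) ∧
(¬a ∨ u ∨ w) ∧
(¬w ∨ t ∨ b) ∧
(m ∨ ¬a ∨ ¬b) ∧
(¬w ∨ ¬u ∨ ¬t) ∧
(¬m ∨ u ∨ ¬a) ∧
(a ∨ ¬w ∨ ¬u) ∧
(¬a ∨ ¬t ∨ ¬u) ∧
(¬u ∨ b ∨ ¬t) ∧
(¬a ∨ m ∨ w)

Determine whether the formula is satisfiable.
Yes

Yes, the formula is satisfiable.

One satisfying assignment is: a=False, u=True, w=False, m=False, t=True, b=True

Verification: With this assignment, all 24 clauses evaluate to true.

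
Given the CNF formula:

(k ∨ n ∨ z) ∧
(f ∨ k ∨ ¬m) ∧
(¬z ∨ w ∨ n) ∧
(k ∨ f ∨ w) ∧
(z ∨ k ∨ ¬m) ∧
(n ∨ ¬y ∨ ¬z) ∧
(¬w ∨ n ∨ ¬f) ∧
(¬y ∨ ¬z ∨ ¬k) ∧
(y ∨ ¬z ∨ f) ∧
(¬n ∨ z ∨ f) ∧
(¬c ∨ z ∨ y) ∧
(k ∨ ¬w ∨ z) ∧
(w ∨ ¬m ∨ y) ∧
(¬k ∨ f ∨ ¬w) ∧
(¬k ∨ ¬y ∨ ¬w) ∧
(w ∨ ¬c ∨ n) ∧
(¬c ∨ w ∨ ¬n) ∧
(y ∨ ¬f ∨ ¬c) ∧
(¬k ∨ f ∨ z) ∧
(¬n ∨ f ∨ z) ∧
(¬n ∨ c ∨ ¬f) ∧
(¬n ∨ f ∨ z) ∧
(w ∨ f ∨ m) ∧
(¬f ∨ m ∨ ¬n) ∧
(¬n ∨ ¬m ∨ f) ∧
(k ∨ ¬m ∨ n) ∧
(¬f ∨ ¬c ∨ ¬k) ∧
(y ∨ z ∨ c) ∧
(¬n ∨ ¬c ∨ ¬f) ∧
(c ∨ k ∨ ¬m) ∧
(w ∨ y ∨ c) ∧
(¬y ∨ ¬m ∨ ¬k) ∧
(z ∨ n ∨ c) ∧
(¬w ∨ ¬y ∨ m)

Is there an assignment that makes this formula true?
No

No, the formula is not satisfiable.

No assignment of truth values to the variables can make all 34 clauses true simultaneously.

The formula is UNSAT (unsatisfiable).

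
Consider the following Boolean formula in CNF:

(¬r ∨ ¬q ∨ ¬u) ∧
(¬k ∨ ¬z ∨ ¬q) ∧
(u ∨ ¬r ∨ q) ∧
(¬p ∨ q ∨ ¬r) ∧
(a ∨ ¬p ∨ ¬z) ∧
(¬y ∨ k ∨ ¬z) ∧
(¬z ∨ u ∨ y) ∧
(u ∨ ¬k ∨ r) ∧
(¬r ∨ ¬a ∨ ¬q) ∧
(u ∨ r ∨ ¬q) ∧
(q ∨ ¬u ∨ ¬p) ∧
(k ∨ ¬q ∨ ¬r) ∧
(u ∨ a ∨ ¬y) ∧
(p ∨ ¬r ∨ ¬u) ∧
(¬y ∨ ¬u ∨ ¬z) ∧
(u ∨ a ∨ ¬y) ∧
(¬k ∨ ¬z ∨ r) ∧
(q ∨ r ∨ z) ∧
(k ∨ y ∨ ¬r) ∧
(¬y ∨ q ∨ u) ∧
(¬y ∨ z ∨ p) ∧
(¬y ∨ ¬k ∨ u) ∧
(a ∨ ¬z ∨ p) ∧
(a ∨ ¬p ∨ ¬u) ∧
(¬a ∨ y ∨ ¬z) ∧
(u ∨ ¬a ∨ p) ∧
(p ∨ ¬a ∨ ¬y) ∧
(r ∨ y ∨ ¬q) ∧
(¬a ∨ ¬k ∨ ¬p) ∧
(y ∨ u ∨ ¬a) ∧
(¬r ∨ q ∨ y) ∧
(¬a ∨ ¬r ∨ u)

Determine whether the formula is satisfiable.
Yes

Yes, the formula is satisfiable.

One satisfying assignment is: u=False, a=False, r=True, y=False, q=True, p=False, z=False, k=True

Verification: With this assignment, all 32 clauses evaluate to true.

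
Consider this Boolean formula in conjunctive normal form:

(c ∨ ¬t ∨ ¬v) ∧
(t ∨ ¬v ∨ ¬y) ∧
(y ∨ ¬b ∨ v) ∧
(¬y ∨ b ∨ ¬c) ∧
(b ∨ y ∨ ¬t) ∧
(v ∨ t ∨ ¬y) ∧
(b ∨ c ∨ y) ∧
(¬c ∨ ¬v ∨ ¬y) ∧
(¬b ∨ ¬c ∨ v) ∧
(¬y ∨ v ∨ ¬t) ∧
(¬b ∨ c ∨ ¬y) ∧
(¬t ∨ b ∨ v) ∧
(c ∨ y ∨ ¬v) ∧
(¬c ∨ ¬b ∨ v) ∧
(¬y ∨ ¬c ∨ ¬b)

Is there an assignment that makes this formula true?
Yes

Yes, the formula is satisfiable.

One satisfying assignment is: t=False, c=True, y=False, v=False, b=False

Verification: With this assignment, all 15 clauses evaluate to true.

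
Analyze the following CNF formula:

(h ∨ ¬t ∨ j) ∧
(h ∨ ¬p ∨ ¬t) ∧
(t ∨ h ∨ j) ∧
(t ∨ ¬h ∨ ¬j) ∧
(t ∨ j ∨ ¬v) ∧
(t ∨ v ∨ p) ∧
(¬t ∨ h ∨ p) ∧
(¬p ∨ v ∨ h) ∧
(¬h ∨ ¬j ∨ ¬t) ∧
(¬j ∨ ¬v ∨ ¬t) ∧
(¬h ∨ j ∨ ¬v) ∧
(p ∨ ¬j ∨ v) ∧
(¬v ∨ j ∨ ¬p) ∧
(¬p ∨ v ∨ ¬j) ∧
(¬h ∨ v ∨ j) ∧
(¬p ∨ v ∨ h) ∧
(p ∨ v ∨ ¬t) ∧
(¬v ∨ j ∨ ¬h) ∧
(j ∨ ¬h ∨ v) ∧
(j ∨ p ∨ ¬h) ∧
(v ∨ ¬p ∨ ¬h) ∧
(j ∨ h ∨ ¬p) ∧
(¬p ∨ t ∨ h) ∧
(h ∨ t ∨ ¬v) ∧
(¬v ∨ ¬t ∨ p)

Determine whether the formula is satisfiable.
No

No, the formula is not satisfiable.

No assignment of truth values to the variables can make all 25 clauses true simultaneously.

The formula is UNSAT (unsatisfiable).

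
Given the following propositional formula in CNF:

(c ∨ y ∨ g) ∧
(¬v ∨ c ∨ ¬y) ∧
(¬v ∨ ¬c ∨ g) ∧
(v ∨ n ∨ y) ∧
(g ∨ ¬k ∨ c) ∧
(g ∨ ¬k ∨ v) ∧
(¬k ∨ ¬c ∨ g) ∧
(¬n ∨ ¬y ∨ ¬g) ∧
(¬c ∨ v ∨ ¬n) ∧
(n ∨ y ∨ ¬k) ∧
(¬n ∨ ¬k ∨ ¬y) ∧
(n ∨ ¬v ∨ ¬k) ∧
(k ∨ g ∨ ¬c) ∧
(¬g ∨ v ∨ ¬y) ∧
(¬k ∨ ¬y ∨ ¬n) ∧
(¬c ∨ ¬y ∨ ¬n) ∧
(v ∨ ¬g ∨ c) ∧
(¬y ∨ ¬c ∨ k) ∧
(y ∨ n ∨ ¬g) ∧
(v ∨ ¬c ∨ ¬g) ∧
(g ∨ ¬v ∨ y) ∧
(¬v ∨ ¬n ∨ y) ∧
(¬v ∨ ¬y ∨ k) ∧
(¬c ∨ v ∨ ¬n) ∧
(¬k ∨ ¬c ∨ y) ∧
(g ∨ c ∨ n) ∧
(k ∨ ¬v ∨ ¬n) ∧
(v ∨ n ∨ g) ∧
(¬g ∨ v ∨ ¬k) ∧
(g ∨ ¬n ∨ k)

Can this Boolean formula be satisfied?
No

No, the formula is not satisfiable.

No assignment of truth values to the variables can make all 30 clauses true simultaneously.

The formula is UNSAT (unsatisfiable).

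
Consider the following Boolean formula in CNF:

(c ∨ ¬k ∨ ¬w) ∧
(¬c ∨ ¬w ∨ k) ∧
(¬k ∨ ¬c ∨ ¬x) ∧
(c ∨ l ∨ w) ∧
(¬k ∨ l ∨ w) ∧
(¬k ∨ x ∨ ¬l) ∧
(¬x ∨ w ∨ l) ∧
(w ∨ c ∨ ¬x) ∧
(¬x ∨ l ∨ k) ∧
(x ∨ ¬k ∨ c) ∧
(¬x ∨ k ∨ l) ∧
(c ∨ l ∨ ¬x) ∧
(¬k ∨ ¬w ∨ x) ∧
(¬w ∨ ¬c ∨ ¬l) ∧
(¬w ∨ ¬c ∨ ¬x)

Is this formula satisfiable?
Yes

Yes, the formula is satisfiable.

One satisfying assignment is: w=False, c=True, x=False, l=False, k=False

Verification: With this assignment, all 15 clauses evaluate to true.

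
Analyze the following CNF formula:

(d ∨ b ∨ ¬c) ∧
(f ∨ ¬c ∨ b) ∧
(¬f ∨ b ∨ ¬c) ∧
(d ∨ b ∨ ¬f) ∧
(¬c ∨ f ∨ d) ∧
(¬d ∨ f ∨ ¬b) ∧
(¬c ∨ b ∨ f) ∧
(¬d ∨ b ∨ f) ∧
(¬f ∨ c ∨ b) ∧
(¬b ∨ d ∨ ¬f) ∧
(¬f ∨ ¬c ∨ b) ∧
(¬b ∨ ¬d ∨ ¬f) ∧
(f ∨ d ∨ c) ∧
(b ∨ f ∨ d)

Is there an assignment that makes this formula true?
No

No, the formula is not satisfiable.

No assignment of truth values to the variables can make all 14 clauses true simultaneously.

The formula is UNSAT (unsatisfiable).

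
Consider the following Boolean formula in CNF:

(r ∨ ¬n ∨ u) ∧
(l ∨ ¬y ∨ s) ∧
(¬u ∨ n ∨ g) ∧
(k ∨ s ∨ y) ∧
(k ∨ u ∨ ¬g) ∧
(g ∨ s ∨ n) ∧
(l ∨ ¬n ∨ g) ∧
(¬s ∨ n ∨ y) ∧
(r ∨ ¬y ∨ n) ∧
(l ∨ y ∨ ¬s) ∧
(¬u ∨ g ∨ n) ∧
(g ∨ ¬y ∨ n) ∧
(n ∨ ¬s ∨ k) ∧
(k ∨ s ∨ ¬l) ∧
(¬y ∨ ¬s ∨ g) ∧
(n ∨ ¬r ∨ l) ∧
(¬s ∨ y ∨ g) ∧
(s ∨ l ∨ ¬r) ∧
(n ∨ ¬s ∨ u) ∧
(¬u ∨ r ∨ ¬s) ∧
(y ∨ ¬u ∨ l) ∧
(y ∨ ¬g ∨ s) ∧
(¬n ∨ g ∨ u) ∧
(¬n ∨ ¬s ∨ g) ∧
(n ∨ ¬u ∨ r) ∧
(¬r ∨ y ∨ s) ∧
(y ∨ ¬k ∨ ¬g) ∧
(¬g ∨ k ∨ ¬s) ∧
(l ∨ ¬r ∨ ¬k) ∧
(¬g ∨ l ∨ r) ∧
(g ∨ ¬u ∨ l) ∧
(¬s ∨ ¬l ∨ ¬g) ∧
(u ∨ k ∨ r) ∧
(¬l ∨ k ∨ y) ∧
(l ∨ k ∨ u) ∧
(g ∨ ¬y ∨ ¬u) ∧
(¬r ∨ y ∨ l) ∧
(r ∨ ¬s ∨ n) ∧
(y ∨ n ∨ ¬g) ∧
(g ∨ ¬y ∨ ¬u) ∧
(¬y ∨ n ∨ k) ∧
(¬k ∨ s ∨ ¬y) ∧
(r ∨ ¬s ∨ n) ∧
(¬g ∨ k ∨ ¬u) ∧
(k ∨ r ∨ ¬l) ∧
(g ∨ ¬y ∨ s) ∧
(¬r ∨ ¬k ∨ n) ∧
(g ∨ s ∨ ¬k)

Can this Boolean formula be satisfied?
No

No, the formula is not satisfiable.

No assignment of truth values to the variables can make all 48 clauses true simultaneously.

The formula is UNSAT (unsatisfiable).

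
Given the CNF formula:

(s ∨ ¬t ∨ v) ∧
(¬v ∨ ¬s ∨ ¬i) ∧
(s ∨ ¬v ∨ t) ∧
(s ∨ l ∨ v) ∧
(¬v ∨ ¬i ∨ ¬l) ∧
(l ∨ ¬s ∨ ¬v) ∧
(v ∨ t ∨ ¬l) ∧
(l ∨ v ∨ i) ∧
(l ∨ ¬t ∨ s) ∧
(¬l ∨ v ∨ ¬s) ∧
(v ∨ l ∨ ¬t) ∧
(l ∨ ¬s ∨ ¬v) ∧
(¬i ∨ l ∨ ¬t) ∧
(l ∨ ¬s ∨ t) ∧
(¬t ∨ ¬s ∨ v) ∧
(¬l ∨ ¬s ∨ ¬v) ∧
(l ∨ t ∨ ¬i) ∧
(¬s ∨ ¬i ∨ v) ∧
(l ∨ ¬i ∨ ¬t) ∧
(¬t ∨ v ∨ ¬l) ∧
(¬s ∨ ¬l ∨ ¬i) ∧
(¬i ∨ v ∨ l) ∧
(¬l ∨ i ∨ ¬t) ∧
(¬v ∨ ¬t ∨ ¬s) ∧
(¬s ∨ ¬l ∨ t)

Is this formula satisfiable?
No

No, the formula is not satisfiable.

No assignment of truth values to the variables can make all 25 clauses true simultaneously.

The formula is UNSAT (unsatisfiable).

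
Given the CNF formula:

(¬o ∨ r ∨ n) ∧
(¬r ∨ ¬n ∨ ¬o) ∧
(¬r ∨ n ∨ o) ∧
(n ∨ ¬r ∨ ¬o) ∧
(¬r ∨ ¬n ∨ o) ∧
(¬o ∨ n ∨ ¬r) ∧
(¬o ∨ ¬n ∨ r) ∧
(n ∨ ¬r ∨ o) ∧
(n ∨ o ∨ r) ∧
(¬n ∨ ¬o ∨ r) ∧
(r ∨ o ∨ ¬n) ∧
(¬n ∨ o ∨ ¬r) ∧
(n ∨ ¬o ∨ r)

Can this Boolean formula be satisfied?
No

No, the formula is not satisfiable.

No assignment of truth values to the variables can make all 13 clauses true simultaneously.

The formula is UNSAT (unsatisfiable).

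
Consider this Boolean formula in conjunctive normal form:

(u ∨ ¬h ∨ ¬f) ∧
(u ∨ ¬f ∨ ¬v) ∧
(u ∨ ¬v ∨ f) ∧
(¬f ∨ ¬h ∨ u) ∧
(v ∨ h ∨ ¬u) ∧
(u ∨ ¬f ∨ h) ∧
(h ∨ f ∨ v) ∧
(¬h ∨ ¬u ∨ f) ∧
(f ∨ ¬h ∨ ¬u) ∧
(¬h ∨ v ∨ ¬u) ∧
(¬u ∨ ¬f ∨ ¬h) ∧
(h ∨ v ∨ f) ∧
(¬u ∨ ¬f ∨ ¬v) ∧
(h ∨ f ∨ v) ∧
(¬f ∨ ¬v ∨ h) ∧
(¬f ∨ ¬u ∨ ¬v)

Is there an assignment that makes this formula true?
Yes

Yes, the formula is satisfiable.

One satisfying assignment is: u=False, h=True, f=False, v=False

Verification: With this assignment, all 16 clauses evaluate to true.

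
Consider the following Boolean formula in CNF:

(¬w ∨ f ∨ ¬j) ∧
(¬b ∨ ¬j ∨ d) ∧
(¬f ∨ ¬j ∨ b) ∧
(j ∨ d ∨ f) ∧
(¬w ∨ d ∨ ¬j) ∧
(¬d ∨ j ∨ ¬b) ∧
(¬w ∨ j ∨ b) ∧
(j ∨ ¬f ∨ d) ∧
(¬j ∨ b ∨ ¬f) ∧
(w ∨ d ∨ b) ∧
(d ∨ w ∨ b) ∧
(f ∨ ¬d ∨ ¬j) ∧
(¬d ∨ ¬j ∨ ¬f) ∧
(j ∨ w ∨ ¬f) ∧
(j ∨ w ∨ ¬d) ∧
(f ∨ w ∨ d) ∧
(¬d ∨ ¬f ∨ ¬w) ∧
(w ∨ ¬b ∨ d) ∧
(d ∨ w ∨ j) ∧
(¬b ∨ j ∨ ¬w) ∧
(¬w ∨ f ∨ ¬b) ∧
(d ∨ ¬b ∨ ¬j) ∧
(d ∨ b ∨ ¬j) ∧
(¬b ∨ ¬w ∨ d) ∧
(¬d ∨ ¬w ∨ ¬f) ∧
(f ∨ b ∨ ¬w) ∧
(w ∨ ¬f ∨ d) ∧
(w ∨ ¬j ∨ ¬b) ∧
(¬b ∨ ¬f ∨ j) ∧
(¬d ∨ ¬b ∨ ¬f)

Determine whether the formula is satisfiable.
No

No, the formula is not satisfiable.

No assignment of truth values to the variables can make all 30 clauses true simultaneously.

The formula is UNSAT (unsatisfiable).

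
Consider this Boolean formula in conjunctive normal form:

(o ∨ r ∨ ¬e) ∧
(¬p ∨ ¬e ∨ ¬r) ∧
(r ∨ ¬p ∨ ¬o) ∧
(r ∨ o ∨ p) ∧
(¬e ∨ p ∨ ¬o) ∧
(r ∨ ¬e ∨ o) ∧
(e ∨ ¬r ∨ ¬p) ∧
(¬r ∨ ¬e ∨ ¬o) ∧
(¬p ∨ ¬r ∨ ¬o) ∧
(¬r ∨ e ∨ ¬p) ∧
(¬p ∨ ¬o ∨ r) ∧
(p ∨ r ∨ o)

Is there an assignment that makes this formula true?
Yes

Yes, the formula is satisfiable.

One satisfying assignment is: p=False, r=False, o=True, e=False

Verification: With this assignment, all 12 clauses evaluate to true.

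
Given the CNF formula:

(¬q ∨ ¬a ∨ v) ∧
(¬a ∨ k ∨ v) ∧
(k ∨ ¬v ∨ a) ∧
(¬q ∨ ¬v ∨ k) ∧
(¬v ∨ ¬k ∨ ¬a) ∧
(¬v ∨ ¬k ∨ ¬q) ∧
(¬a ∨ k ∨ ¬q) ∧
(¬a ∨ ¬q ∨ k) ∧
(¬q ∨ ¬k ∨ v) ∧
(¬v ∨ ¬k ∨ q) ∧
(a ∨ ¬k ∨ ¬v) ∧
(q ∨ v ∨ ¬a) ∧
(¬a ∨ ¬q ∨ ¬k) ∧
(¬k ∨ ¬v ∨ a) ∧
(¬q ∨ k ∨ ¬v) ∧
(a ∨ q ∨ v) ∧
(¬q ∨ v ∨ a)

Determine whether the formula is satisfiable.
Yes

Yes, the formula is satisfiable.

One satisfying assignment is: v=True, k=False, q=False, a=True

Verification: With this assignment, all 17 clauses evaluate to true.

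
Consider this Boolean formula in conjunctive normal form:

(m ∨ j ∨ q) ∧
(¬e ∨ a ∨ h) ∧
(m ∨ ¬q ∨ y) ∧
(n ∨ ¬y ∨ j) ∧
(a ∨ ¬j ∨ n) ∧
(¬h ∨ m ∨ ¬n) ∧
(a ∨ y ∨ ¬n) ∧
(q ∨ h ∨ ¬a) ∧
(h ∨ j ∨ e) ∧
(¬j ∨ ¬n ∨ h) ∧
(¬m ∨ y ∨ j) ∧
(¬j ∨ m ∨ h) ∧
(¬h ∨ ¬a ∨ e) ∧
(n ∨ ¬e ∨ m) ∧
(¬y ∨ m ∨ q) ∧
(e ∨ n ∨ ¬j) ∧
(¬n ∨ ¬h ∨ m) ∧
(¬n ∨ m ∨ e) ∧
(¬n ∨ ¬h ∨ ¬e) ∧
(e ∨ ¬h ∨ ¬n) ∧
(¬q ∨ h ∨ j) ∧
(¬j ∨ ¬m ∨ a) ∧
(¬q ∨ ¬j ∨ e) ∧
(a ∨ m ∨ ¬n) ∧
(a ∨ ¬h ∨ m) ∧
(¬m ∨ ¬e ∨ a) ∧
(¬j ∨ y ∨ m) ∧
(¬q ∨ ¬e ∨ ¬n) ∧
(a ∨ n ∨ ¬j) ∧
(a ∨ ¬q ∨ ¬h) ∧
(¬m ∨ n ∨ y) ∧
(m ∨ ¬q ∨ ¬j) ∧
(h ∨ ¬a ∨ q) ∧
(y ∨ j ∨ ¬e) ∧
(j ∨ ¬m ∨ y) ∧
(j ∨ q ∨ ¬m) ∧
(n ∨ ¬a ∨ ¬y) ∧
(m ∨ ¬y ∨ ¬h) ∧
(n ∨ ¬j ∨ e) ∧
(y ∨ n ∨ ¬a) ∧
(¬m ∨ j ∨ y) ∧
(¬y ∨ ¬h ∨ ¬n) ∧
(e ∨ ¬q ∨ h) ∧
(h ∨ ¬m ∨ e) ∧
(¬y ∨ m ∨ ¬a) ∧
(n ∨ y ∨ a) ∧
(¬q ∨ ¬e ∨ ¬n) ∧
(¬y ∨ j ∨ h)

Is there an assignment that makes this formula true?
No

No, the formula is not satisfiable.

No assignment of truth values to the variables can make all 48 clauses true simultaneously.

The formula is UNSAT (unsatisfiable).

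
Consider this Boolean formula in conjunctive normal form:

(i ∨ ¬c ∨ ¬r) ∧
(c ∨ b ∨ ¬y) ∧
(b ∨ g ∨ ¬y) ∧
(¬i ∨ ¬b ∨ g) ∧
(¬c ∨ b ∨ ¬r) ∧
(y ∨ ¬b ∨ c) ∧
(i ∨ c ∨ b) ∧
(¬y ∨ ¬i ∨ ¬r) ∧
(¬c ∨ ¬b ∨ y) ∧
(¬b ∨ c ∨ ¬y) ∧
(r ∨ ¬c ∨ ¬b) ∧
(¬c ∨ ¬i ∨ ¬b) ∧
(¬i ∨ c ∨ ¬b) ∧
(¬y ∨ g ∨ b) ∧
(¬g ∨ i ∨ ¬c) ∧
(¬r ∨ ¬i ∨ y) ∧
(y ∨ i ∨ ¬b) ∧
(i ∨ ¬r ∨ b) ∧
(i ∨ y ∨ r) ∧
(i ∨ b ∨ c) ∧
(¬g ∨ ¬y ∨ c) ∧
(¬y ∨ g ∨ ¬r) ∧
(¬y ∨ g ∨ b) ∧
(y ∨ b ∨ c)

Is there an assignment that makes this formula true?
Yes

Yes, the formula is satisfiable.

One satisfying assignment is: g=False, b=False, c=True, y=False, r=False, i=True

Verification: With this assignment, all 24 clauses evaluate to true.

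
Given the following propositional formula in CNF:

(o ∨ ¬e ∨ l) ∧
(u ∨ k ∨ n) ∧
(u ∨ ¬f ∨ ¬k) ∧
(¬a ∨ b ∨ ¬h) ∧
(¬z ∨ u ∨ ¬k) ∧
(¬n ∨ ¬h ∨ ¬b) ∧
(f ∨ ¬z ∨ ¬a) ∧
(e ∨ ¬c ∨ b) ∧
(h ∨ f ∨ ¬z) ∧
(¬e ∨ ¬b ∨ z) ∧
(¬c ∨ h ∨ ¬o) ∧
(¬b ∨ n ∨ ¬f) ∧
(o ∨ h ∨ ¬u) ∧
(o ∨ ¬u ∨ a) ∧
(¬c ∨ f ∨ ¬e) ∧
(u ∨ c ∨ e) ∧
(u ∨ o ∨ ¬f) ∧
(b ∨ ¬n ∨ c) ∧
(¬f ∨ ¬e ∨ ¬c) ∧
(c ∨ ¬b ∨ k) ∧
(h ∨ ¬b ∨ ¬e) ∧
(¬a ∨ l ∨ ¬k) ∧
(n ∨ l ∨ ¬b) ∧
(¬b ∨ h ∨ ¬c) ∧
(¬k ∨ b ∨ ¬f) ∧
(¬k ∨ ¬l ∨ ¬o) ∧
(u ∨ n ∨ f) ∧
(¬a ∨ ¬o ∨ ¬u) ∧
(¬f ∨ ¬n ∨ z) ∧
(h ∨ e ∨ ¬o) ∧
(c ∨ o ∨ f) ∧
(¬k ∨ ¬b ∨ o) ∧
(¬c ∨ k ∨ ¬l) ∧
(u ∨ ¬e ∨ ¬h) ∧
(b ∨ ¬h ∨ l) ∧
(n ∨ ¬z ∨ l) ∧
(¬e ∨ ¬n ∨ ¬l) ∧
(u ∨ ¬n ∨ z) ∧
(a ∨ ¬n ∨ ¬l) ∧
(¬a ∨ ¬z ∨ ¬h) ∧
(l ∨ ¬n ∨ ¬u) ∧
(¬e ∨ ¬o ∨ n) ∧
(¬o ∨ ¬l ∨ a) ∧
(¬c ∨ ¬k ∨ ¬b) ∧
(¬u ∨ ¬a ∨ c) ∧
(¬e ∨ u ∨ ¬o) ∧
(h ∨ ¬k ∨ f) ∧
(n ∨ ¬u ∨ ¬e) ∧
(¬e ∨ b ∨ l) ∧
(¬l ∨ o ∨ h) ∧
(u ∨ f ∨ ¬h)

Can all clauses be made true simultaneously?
No

No, the formula is not satisfiable.

No assignment of truth values to the variables can make all 51 clauses true simultaneously.

The formula is UNSAT (unsatisfiable).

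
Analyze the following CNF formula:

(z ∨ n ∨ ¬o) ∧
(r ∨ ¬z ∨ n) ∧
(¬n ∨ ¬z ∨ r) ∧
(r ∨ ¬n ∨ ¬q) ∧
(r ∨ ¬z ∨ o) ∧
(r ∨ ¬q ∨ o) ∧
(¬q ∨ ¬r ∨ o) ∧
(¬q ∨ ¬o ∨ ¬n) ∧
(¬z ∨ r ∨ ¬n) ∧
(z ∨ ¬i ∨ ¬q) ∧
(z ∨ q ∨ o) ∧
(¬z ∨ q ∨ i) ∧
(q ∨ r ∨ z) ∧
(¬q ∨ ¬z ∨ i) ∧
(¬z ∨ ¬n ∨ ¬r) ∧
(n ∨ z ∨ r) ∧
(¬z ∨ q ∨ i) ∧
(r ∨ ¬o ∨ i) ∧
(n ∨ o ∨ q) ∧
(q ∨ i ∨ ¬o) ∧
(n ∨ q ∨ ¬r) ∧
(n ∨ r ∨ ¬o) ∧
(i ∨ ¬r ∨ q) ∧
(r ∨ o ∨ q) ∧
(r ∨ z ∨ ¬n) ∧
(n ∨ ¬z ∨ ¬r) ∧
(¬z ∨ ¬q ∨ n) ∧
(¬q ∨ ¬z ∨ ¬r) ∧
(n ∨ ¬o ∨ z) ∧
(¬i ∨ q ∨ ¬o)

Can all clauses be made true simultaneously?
No

No, the formula is not satisfiable.

No assignment of truth values to the variables can make all 30 clauses true simultaneously.

The formula is UNSAT (unsatisfiable).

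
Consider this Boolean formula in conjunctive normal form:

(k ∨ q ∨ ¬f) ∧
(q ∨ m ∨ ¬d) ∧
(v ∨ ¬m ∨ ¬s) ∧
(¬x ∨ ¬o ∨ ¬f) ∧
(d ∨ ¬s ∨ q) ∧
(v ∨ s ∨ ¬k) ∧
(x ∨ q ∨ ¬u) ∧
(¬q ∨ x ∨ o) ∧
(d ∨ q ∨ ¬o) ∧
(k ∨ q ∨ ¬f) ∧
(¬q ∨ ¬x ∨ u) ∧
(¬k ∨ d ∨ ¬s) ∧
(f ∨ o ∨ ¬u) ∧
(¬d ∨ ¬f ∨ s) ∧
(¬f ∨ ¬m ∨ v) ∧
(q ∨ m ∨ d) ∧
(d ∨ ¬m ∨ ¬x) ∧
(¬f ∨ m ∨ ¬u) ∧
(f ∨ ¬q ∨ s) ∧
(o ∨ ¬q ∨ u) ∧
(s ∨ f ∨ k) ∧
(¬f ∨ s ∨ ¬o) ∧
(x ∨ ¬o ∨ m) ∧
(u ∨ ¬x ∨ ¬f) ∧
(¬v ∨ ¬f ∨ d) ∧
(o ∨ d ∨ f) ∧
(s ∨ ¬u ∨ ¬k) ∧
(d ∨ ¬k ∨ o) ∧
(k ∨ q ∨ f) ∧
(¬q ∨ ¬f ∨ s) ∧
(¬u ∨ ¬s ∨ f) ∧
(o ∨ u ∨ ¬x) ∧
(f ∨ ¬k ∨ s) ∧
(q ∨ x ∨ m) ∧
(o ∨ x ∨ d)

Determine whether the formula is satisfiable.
Yes

Yes, the formula is satisfiable.

One satisfying assignment is: u=False, k=True, q=False, f=False, s=True, v=True, d=True, x=False, o=False, m=True

Verification: With this assignment, all 35 clauses evaluate to true.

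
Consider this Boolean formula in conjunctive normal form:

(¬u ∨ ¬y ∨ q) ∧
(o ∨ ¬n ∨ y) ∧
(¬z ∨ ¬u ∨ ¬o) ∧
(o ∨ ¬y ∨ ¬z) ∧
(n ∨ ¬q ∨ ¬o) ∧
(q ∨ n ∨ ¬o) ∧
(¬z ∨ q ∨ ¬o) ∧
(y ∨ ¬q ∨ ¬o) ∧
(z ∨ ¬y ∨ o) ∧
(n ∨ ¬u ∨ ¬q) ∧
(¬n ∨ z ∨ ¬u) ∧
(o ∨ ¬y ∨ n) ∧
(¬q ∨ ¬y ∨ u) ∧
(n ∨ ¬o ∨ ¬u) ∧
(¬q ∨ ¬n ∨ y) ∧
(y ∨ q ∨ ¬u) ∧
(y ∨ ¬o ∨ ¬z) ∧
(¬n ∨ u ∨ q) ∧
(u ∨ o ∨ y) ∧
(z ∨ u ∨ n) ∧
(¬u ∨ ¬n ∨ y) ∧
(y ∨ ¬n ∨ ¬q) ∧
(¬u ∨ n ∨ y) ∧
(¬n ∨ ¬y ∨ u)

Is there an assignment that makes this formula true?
No

No, the formula is not satisfiable.

No assignment of truth values to the variables can make all 24 clauses true simultaneously.

The formula is UNSAT (unsatisfiable).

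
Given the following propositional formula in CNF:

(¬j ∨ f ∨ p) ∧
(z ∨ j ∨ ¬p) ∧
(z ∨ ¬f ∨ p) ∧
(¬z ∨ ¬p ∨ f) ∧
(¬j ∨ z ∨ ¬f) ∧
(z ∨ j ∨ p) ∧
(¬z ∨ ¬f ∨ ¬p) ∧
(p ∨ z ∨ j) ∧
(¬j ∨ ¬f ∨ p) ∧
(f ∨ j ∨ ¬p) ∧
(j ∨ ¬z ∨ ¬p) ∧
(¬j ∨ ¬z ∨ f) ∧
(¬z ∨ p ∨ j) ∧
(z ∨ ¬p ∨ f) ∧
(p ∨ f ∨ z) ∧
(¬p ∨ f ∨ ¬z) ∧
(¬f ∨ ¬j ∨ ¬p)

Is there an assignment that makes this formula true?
No

No, the formula is not satisfiable.

No assignment of truth values to the variables can make all 17 clauses true simultaneously.

The formula is UNSAT (unsatisfiable).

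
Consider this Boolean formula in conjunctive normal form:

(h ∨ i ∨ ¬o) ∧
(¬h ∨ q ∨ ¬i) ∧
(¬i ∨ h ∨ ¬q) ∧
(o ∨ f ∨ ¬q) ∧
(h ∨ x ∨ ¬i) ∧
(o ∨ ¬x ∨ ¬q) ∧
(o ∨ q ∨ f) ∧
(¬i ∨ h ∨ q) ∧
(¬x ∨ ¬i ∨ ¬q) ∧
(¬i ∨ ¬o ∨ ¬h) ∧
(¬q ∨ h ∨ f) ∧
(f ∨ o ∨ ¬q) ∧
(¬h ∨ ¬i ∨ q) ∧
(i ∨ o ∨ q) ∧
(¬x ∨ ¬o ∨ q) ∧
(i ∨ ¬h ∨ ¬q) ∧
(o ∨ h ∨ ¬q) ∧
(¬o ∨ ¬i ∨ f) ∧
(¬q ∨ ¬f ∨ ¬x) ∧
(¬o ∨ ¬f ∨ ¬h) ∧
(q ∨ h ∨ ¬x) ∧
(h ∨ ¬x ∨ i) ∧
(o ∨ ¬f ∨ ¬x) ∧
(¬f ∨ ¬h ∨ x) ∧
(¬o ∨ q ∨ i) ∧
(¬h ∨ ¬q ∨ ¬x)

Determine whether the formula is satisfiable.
No

No, the formula is not satisfiable.

No assignment of truth values to the variables can make all 26 clauses true simultaneously.

The formula is UNSAT (unsatisfiable).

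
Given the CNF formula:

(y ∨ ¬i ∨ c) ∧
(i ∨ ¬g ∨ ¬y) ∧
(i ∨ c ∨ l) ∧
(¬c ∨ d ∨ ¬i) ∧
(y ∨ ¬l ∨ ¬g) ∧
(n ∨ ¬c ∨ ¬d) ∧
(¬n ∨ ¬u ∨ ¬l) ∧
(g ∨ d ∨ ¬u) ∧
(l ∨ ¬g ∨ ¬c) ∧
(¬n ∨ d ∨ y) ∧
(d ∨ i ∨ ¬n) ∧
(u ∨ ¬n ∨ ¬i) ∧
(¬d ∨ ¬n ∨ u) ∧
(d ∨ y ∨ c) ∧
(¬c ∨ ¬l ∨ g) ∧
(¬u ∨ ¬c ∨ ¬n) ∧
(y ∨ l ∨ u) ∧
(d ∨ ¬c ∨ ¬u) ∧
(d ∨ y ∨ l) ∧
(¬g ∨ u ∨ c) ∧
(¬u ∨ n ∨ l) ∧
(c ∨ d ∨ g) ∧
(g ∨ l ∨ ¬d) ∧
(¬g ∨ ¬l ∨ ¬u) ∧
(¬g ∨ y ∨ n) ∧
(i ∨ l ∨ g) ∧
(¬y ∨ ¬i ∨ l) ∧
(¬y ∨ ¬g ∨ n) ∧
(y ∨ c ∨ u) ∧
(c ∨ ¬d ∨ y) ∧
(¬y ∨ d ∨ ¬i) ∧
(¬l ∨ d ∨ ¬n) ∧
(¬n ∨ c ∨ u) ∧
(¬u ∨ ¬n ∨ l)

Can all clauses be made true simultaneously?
Yes

Yes, the formula is satisfiable.

One satisfying assignment is: l=True, g=False, n=False, i=True, u=False, d=True, c=False, y=True

Verification: With this assignment, all 34 clauses evaluate to true.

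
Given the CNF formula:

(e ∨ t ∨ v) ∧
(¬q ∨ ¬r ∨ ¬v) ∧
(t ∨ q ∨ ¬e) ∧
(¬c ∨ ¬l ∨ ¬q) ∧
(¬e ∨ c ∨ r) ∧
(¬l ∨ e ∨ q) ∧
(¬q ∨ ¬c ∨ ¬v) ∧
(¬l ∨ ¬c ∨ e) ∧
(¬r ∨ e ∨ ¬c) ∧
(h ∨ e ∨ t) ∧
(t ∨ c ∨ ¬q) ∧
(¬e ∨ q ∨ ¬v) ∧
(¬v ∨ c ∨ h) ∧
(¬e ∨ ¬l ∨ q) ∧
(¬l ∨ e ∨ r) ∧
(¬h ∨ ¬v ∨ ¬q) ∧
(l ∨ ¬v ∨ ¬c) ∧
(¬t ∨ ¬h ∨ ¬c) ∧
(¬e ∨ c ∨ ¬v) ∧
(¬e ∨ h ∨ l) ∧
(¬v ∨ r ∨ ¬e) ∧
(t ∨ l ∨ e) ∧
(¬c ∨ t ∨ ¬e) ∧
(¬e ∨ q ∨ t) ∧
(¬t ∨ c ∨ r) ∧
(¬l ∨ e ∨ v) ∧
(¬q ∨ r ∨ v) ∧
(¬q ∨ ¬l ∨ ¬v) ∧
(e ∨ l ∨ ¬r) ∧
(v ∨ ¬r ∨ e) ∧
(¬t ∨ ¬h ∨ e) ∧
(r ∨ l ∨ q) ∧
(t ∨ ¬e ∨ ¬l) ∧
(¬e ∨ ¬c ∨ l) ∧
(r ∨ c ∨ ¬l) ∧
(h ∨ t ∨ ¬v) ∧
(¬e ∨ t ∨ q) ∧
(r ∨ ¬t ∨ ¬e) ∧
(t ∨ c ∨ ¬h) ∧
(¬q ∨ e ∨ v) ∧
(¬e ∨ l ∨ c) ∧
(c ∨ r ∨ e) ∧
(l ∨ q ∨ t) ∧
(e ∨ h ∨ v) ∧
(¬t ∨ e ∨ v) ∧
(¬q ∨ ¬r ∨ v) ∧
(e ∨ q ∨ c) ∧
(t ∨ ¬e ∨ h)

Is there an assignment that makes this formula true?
No

No, the formula is not satisfiable.

No assignment of truth values to the variables can make all 48 clauses true simultaneously.

The formula is UNSAT (unsatisfiable).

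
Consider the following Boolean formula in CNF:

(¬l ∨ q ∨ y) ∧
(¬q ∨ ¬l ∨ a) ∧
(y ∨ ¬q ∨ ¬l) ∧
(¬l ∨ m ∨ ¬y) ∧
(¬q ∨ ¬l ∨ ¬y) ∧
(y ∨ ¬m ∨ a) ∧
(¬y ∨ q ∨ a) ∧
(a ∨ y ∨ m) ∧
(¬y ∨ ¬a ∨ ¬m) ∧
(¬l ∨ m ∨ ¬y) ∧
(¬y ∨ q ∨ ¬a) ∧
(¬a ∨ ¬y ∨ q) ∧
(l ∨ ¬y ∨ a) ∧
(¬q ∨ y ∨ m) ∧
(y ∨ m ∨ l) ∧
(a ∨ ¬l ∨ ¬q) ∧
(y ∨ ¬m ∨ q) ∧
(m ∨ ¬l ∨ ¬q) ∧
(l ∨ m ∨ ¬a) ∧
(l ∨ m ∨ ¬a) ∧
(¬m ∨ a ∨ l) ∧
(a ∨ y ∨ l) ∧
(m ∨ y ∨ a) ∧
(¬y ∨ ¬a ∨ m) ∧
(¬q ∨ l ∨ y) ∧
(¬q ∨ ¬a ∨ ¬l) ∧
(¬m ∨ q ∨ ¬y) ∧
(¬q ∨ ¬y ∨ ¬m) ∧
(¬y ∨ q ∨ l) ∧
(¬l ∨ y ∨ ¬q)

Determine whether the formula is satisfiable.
No

No, the formula is not satisfiable.

No assignment of truth values to the variables can make all 30 clauses true simultaneously.

The formula is UNSAT (unsatisfiable).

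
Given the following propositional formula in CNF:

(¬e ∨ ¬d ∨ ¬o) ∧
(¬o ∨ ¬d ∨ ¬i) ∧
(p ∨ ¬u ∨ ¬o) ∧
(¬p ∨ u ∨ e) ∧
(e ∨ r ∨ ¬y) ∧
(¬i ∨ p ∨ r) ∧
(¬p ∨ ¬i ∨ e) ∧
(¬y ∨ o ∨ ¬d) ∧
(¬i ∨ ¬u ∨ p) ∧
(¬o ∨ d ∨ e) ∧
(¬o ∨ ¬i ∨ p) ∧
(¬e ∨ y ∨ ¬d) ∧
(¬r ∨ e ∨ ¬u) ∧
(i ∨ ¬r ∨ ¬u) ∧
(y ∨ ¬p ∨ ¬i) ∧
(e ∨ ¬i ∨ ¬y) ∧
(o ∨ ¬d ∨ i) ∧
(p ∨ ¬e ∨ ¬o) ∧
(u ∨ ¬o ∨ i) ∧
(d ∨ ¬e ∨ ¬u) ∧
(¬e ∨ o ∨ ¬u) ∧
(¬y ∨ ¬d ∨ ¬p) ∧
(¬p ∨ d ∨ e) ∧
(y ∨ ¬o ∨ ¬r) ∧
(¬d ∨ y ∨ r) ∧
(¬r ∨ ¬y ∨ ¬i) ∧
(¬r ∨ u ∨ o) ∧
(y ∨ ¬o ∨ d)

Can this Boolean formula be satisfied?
Yes

Yes, the formula is satisfiable.

One satisfying assignment is: r=False, i=False, y=False, d=False, p=False, o=False, e=False, u=False

Verification: With this assignment, all 28 clauses evaluate to true.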